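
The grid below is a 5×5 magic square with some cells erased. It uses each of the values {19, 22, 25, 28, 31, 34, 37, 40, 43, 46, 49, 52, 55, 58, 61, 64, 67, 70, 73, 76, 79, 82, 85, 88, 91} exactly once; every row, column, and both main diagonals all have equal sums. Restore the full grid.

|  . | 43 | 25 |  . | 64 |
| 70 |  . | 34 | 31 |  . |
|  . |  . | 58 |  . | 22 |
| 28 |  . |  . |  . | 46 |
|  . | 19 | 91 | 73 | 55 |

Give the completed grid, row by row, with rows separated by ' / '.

The 25 entries sum to 1375, so each line sums to 1375/5 = 275.
Row 5 needs 275; the known cells sum to 238, so (5,1) = 37.
Column 3 needs 275; the known cells sum to 208, so (4,3) = 67.
Column 5 needs 275; the known cells sum to 187, so (2,5) = 88.
The remaining cell in anti-diagonal is (4,2) = 275 − 190 = 85.
The remaining cell in row 2 is (2,2) = 275 − 223 = 52.
Row 4 must total 275; the given cells sum to 226, so (4,4) = 49.
Column 2: 43 + 52 + 85 + 19 + ? = 275, so (3,2) = 76.
Main diagonal: 52 + 58 + 49 + 55 + ? = 275, so (1,1) = 61.
Row 1: 61 + 43 + 25 + 64 + ? = 275, so (1,4) = 82.
The remaining cell in column 1 is (3,1) = 275 − 196 = 79.
Using column 4: 82 + 31 + 49 + 73 + ? → (3,4) = 275 − 235 = 40.

61 43 25 82 64 / 70 52 34 31 88 / 79 76 58 40 22 / 28 85 67 49 46 / 37 19 91 73 55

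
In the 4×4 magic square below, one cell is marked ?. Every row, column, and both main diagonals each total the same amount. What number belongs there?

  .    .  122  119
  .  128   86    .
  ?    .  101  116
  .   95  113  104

98

Column 3 is complete and sums to 422; that is the magic constant.
The remaining cell in row 4 is (4,1) = 422 − 312 = 110.
Column 4: 119 + 116 + 104 + ? = 422, so (2,4) = 83.
Using main diagonal: 128 + 101 + 104 + ? → (1,1) = 422 − 333 = 89.
Using anti-diagonal: 119 + 86 + 110 + ? → (3,2) = 422 − 315 = 107.
The remaining cell in row 1 is (1,2) = 422 − 330 = 92.
Row 2: 128 + 86 + 83 + ? = 422, so (2,1) = 125.
Row 3 must total 422; the given cells sum to 324, so (3,1) = 98.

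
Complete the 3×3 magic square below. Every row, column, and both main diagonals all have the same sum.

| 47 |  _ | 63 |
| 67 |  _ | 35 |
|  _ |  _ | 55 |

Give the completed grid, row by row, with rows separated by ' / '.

47 43 63 / 67 51 35 / 39 59 55

Column 3 is already complete: 63 + 35 + 55 = 153, so that is the magic constant.
Row 1 must total 153; the given cells sum to 110, so (1,2) = 43.
Row 2 needs 153; the known cells sum to 102, so (2,2) = 51.
Column 1: 47 + 67 + ? = 153, so (3,1) = 39.
Using column 2: 43 + 51 + ? → (3,2) = 153 − 94 = 59.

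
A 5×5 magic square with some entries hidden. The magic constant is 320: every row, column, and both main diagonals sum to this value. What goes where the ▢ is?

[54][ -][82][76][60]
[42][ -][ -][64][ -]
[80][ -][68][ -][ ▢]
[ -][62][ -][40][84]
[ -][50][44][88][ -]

46

Row 1: 54 + 82 + 76 + 60 + ? = 320, so (1,2) = 48.
Using column 4: 76 + 64 + 40 + 88 + ? → (3,4) = 320 − 268 = 52.
Anti-diagonal must total 320; the given cells sum to 254, so (5,1) = 66.
Row 5 needs 320; the known cells sum to 248, so (5,5) = 72.
Column 1: 54 + 42 + 80 + 66 + ? = 320, so (4,1) = 78.
Main diagonal: 54 + 68 + 40 + 72 + ? = 320, so (2,2) = 86.
Row 4 needs 320; the known cells sum to 264, so (4,3) = 56.
Column 2 must total 320; the given cells sum to 246, so (3,2) = 74.
Column 3 needs 320; the known cells sum to 250, so (2,3) = 70.
The remaining cell in row 2 is (2,5) = 320 − 262 = 58.
Using row 3: 80 + 74 + 68 + 52 + ? → (3,5) = 320 − 274 = 46.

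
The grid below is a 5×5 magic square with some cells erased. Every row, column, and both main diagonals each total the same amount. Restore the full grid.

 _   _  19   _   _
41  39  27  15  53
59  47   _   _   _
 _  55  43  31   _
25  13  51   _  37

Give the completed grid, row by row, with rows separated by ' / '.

33 21 19 57 45 / 41 39 27 15 53 / 59 47 35 23 11 / 17 55 43 31 29 / 25 13 51 49 37

Row 2 is already complete: 41 + 39 + 27 + 15 + 53 = 175, so that is the magic constant.
The remaining cell in row 5 is (5,4) = 175 − 126 = 49.
Column 2 must total 175; the given cells sum to 154, so (1,2) = 21.
Column 3 needs 175; the known cells sum to 140, so (3,3) = 35.
Using main diagonal: 39 + 35 + 31 + 37 + ? → (1,1) = 175 − 142 = 33.
Anti-diagonal must total 175; the given cells sum to 130, so (1,5) = 45.
Using row 1: 33 + 21 + 19 + 45 + ? → (1,4) = 175 − 118 = 57.
Column 1 must total 175; the given cells sum to 158, so (4,1) = 17.
Column 4: 57 + 15 + 31 + 49 + ? = 175, so (3,4) = 23.
Row 3 needs 175; the known cells sum to 164, so (3,5) = 11.
Row 4: 17 + 55 + 43 + 31 + ? = 175, so (4,5) = 29.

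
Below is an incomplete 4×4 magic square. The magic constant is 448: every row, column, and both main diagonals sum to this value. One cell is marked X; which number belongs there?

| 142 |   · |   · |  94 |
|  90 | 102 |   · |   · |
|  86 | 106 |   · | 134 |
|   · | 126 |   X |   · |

110

Row 3 must total 448; the given cells sum to 326, so (3,3) = 122.
Column 1 needs 448; the known cells sum to 318, so (4,1) = 130.
From column 2, 448 − (102 + 106 + 126) gives (1,2) = 114.
From main diagonal, 448 − (142 + 102 + 122) gives (4,4) = 82.
The remaining cell in anti-diagonal is (2,3) = 448 − 330 = 118.
The remaining cell in row 1 is (1,3) = 448 − 350 = 98.
The remaining cell in row 2 is (2,4) = 448 − 310 = 138.
Using row 4: 130 + 126 + 82 + ? → (4,3) = 448 − 338 = 110.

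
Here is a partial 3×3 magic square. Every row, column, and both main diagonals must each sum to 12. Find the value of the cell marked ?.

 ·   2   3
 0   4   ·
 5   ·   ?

1

Using row 1: 2 + 3 + ? → (1,1) = 12 − 5 = 7.
The remaining cell in row 2 is (2,3) = 12 − 4 = 8.
Using column 2: 2 + 4 + ? → (3,2) = 12 − 6 = 6.
Using column 3: 3 + 8 + ? → (3,3) = 12 − 11 = 1.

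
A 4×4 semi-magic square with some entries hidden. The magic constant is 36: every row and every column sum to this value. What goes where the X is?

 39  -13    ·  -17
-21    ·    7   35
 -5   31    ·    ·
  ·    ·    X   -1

From row 1, 36 − (39 + (-13) + (-17)) gives (1,3) = 27.
The remaining cell in row 2 is (2,2) = 36 − 21 = 15.
Column 1: 39 + (-21) + (-5) + ? = 36, so (4,1) = 23.
From column 2, 36 − (-13 + 15 + 31) gives (4,2) = 3.
From column 4, 36 − (-17 + 35 + (-1)) gives (3,4) = 19.
The remaining cell in row 3 is (3,3) = 36 − 45 = -9.
Row 4 needs 36; the known cells sum to 25, so (4,3) = 11.

11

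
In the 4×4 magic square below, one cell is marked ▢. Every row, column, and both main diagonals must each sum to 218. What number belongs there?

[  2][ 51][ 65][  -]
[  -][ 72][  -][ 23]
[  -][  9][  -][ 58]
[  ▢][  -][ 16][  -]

79

Row 1 must total 218; the given cells sum to 118, so (1,4) = 100.
Using column 2: 51 + 72 + 9 + ? → (4,2) = 218 − 132 = 86.
Column 4: 100 + 23 + 58 + ? = 218, so (4,4) = 37.
Main diagonal needs 218; the known cells sum to 111, so (3,3) = 107.
From row 3, 218 − (9 + 107 + 58) gives (3,1) = 44.
Using row 4: 86 + 16 + 37 + ? → (4,1) = 218 − 139 = 79.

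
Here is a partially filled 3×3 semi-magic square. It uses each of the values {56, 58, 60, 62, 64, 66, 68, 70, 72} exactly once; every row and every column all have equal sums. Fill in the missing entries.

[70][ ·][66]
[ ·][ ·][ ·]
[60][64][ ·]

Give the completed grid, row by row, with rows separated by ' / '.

The 9 entries sum to 576, so each line sums to 576/3 = 192.
Row 1: 70 + 66 + ? = 192, so (1,2) = 56.
Row 3 must total 192; the given cells sum to 124, so (3,3) = 68.
Column 1 needs 192; the known cells sum to 130, so (2,1) = 62.
From column 2, 192 − (56 + 64) gives (2,2) = 72.
Column 3: 66 + 68 + ? = 192, so (2,3) = 58.

70 56 66 / 62 72 58 / 60 64 68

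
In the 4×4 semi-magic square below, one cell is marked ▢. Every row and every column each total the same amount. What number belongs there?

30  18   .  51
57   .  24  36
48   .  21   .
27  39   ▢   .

Column 1 is complete and sums to 162; that is the magic constant.
Row 1: 30 + 18 + 51 + ? = 162, so (1,3) = 63.
The remaining cell in row 2 is (2,2) = 162 − 117 = 45.
Column 2 needs 162; the known cells sum to 102, so (3,2) = 60.
From column 3, 162 − (63 + 24 + 21) gives (4,3) = 54.

54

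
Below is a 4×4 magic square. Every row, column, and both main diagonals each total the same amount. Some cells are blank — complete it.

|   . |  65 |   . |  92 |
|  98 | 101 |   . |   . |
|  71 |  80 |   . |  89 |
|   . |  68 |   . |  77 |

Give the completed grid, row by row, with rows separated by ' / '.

62 65 95 92 / 98 101 59 56 / 71 80 74 89 / 83 68 86 77

Column 2 is already complete: 65 + 101 + 80 + 68 = 314, so that is the magic constant.
Row 3: 71 + 80 + 89 + ? = 314, so (3,3) = 74.
Using column 4: 92 + 89 + 77 + ? → (2,4) = 314 − 258 = 56.
Main diagonal: 101 + 74 + 77 + ? = 314, so (1,1) = 62.
From row 1, 314 − (62 + 65 + 92) gives (1,3) = 95.
Row 2: 98 + 101 + 56 + ? = 314, so (2,3) = 59.
Using column 1: 62 + 98 + 71 + ? → (4,1) = 314 − 231 = 83.
Column 3: 95 + 59 + 74 + ? = 314, so (4,3) = 86.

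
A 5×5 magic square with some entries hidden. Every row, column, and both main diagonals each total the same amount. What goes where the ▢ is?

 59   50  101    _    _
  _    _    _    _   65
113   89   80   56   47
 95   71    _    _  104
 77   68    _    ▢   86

Row 3 is complete and sums to 385; that is the magic constant.
Using column 1: 59 + 113 + 95 + 77 + ? → (2,1) = 385 − 344 = 41.
Column 2 must total 385; the given cells sum to 278, so (2,2) = 107.
Column 5: 65 + 47 + 104 + 86 + ? = 385, so (1,5) = 83.
From main diagonal, 385 − (59 + 107 + 80 + 86) gives (4,4) = 53.
Anti-diagonal: 83 + 80 + 71 + 77 + ? = 385, so (2,4) = 74.
Row 1 must total 385; the given cells sum to 293, so (1,4) = 92.
Row 2 must total 385; the given cells sum to 287, so (2,3) = 98.
From row 4, 385 − (95 + 71 + 53 + 104) gives (4,3) = 62.
From column 3, 385 − (101 + 98 + 80 + 62) gives (5,3) = 44.
The remaining cell in column 4 is (5,4) = 385 − 275 = 110.

110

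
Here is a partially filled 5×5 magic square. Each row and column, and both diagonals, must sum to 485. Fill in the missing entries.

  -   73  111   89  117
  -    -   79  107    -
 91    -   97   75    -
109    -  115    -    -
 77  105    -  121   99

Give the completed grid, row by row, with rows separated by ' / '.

Row 1: 73 + 111 + 89 + 117 + ? = 485, so (1,1) = 95.
Row 5: 77 + 105 + 121 + 99 + ? = 485, so (5,3) = 83.
Column 1 needs 485; the known cells sum to 372, so (2,1) = 113.
Column 4 needs 485; the known cells sum to 392, so (4,4) = 93.
Main diagonal needs 485; the known cells sum to 384, so (2,2) = 101.
Anti-diagonal needs 485; the known cells sum to 398, so (4,2) = 87.
Row 2: 113 + 101 + 79 + 107 + ? = 485, so (2,5) = 85.
From row 4, 485 − (109 + 87 + 115 + 93) gives (4,5) = 81.
Using column 2: 73 + 101 + 87 + 105 + ? → (3,2) = 485 − 366 = 119.
Column 5 must total 485; the given cells sum to 382, so (3,5) = 103.

95 73 111 89 117 / 113 101 79 107 85 / 91 119 97 75 103 / 109 87 115 93 81 / 77 105 83 121 99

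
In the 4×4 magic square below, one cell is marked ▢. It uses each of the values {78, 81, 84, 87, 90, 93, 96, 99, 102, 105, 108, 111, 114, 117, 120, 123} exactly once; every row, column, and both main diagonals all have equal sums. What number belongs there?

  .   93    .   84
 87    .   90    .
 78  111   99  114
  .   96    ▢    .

The 16 entries sum to 1608, so each line sums to 1608/4 = 402.
The remaining cell in column 2 is (2,2) = 402 − 300 = 102.
Using anti-diagonal: 84 + 90 + 111 + ? → (4,1) = 402 − 285 = 117.
From row 2, 402 − (87 + 102 + 90) gives (2,4) = 123.
Column 1: 87 + 78 + 117 + ? = 402, so (1,1) = 120.
Column 4: 84 + 123 + 114 + ? = 402, so (4,4) = 81.
Row 1 must total 402; the given cells sum to 297, so (1,3) = 105.
Row 4 needs 402; the known cells sum to 294, so (4,3) = 108.

108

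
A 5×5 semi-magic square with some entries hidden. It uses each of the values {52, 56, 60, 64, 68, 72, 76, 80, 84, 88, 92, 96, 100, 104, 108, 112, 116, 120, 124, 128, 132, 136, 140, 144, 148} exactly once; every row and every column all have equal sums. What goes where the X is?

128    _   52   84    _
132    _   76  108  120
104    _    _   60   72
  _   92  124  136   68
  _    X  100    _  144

The 25 entries sum to 2500, so each line sums to 2500/5 = 500.
From row 2, 500 − (132 + 76 + 108 + 120) gives (2,2) = 64.
Row 4 needs 500; the known cells sum to 420, so (4,1) = 80.
Column 1 must total 500; the given cells sum to 444, so (5,1) = 56.
Column 3: 52 + 76 + 124 + 100 + ? = 500, so (3,3) = 148.
Column 4: 84 + 108 + 60 + 136 + ? = 500, so (5,4) = 112.
Column 5 must total 500; the given cells sum to 404, so (1,5) = 96.
Row 1 needs 500; the known cells sum to 360, so (1,2) = 140.
Row 3 must total 500; the given cells sum to 384, so (3,2) = 116.
From row 5, 500 − (56 + 100 + 112 + 144) gives (5,2) = 88.

88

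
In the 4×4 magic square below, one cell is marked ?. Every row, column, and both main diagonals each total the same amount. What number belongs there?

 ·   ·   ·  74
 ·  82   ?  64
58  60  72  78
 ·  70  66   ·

54

Row 3 is complete and sums to 268; that is the magic constant.
Column 2: 82 + 60 + 70 + ? = 268, so (1,2) = 56.
Column 4: 74 + 64 + 78 + ? = 268, so (4,4) = 52.
The remaining cell in main diagonal is (1,1) = 268 − 206 = 62.
Row 1 needs 268; the known cells sum to 192, so (1,3) = 76.
From row 4, 268 − (70 + 66 + 52) gives (4,1) = 80.
Column 1: 62 + 58 + 80 + ? = 268, so (2,1) = 68.
Column 3 needs 268; the known cells sum to 214, so (2,3) = 54.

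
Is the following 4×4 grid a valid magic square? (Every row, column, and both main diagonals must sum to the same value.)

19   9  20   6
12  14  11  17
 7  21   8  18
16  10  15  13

Row 1: 19 + 9 + 20 + 6 = 54.
Row 2: 12 + 14 + 11 + 17 = 54.
Row 3: 7 + 21 + 8 + 18 = 54.
Row 4: 16 + 10 + 15 + 13 = 54.
Column 1: 19 + 12 + 7 + 16 = 54.
Column 2: 9 + 14 + 21 + 10 = 54.
Column 3: 20 + 11 + 8 + 15 = 54.
Column 4: 6 + 17 + 18 + 13 = 54.
Main diagonal: 19 + 14 + 8 + 13 = 54.
Anti-diagonal: 6 + 11 + 21 + 16 = 54.
All lines sum to 54.

Yes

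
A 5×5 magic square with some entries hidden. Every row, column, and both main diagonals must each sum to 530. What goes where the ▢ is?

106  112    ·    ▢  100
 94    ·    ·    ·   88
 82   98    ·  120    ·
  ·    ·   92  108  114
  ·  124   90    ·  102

Column 5 needs 530; the known cells sum to 404, so (3,5) = 126.
The remaining cell in row 3 is (3,3) = 530 − 426 = 104.
Main diagonal: 106 + 104 + 108 + 102 + ? = 530, so (2,2) = 110.
Column 2 must total 530; the given cells sum to 444, so (4,2) = 86.
Row 4 needs 530; the known cells sum to 400, so (4,1) = 130.
Using column 1: 106 + 94 + 82 + 130 + ? → (5,1) = 530 − 412 = 118.
Anti-diagonal needs 530; the known cells sum to 408, so (2,4) = 122.
Using row 2: 94 + 110 + 122 + 88 + ? → (2,3) = 530 − 414 = 116.
Row 5 must total 530; the given cells sum to 434, so (5,4) = 96.
Column 3: 116 + 104 + 92 + 90 + ? = 530, so (1,3) = 128.
Column 4: 122 + 120 + 108 + 96 + ? = 530, so (1,4) = 84.

84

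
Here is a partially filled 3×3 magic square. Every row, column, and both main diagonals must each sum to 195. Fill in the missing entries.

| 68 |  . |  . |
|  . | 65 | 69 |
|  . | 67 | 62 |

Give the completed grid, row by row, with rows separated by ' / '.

From row 2, 195 − (65 + 69) gives (2,1) = 61.
Row 3 must total 195; the given cells sum to 129, so (3,1) = 66.
Column 2 needs 195; the known cells sum to 132, so (1,2) = 63.
The remaining cell in column 3 is (1,3) = 195 − 131 = 64.

68 63 64 / 61 65 69 / 66 67 62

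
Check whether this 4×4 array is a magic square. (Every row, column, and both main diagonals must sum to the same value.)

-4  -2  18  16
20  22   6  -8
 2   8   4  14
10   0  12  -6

No — main diagonal sums to 16 but anti-diagonal sums to 40.

Row 1: -4 + (-2) + 18 + 16 = 28.
Row 2: 20 + 22 + 6 + (-8) = 40.
Row 3: 2 + 8 + 4 + 14 = 28.
Row 4: 10 + 0 + 12 + (-6) = 16.
Column 1: -4 + 20 + 2 + 10 = 28.
Column 2: -2 + 22 + 8 + 0 = 28.
Column 3: 18 + 6 + 4 + 12 = 40.
Column 4: 16 + (-8) + 14 + (-6) = 16.
Main diagonal: -4 + 22 + 4 + (-6) = 16.
Anti-diagonal: 16 + 6 + 8 + 10 = 40.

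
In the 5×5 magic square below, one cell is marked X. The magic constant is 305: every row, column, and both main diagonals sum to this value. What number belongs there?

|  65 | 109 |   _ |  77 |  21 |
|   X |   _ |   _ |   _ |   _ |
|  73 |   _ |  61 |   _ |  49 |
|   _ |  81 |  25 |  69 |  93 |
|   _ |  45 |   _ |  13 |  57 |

29

Row 1 must total 305; the given cells sum to 272, so (1,3) = 33.
Row 4: 81 + 25 + 69 + 93 + ? = 305, so (4,1) = 37.
Using column 5: 21 + 49 + 93 + 57 + ? → (2,5) = 305 − 220 = 85.
Main diagonal: 65 + 61 + 69 + 57 + ? = 305, so (2,2) = 53.
From column 2, 305 − (109 + 53 + 81 + 45) gives (3,2) = 17.
Row 3 must total 305; the given cells sum to 200, so (3,4) = 105.
From column 4, 305 − (77 + 105 + 69 + 13) gives (2,4) = 41.
The remaining cell in anti-diagonal is (5,1) = 305 − 204 = 101.
Row 5 needs 305; the known cells sum to 216, so (5,3) = 89.
Column 1 needs 305; the known cells sum to 276, so (2,1) = 29.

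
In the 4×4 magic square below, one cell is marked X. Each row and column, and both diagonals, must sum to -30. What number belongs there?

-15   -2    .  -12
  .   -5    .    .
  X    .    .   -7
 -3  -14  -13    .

The remaining cell in row 1 is (1,3) = -30 − (-29) = -1.
From row 4, -30 − (-3 + (-14) + (-13)) gives (4,4) = 0.
Column 2 needs -30; the known cells sum to -21, so (3,2) = -9.
The remaining cell in column 4 is (2,4) = -30 − (-19) = -11.
The remaining cell in main diagonal is (3,3) = -30 − (-20) = -10.
Anti-diagonal: -12 + (-9) + (-3) + ? = -30, so (2,3) = -6.
Row 2: -5 + (-6) + (-11) + ? = -30, so (2,1) = -8.
Row 3 needs -30; the known cells sum to -26, so (3,1) = -4.

-4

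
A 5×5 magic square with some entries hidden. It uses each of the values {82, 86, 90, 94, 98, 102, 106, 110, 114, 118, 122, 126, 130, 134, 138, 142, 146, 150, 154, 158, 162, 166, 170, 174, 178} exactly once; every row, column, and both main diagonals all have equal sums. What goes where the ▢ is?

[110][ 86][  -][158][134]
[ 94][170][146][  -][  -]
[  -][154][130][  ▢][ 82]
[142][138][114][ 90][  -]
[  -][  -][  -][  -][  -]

106

The 25 entries sum to 3250, so each line sums to 3250/5 = 650.
The remaining cell in row 1 is (1,3) = 650 − 488 = 162.
The remaining cell in row 4 is (4,5) = 650 − 484 = 166.
Column 2: 86 + 170 + 154 + 138 + ? = 650, so (5,2) = 102.
Column 3 needs 650; the known cells sum to 552, so (5,3) = 98.
Main diagonal: 110 + 170 + 130 + 90 + ? = 650, so (5,5) = 150.
Column 5 needs 650; the known cells sum to 532, so (2,5) = 118.
Row 2: 94 + 170 + 146 + 118 + ? = 650, so (2,4) = 122.
Anti-diagonal: 134 + 122 + 130 + 138 + ? = 650, so (5,1) = 126.
Using row 5: 126 + 102 + 98 + 150 + ? → (5,4) = 650 − 476 = 174.
Using column 1: 110 + 94 + 142 + 126 + ? → (3,1) = 650 − 472 = 178.
From column 4, 650 − (158 + 122 + 90 + 174) gives (3,4) = 106.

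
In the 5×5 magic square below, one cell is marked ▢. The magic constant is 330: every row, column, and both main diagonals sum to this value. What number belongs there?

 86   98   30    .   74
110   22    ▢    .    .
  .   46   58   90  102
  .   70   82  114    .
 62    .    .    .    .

54

From row 1, 330 − (86 + 98 + 30 + 74) gives (1,4) = 42.
Using row 3: 46 + 58 + 90 + 102 + ? → (3,1) = 330 − 296 = 34.
Column 1 must total 330; the given cells sum to 292, so (4,1) = 38.
From column 2, 330 − (98 + 22 + 46 + 70) gives (5,2) = 94.
Main diagonal must total 330; the given cells sum to 280, so (5,5) = 50.
The remaining cell in anti-diagonal is (2,4) = 330 − 264 = 66.
Using row 4: 38 + 70 + 82 + 114 + ? → (4,5) = 330 − 304 = 26.
Column 4: 42 + 66 + 90 + 114 + ? = 330, so (5,4) = 18.
Using column 5: 74 + 102 + 26 + 50 + ? → (2,5) = 330 − 252 = 78.
Row 2 needs 330; the known cells sum to 276, so (2,3) = 54.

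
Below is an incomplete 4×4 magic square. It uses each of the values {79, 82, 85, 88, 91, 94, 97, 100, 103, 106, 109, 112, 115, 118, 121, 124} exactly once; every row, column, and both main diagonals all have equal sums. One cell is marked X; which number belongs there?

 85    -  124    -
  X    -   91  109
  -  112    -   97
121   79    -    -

106

The 16 entries sum to 1624, so each line sums to 1624/4 = 406.
Anti-diagonal: 91 + 112 + 121 + ? = 406, so (1,4) = 82.
Row 1 must total 406; the given cells sum to 291, so (1,2) = 115.
Column 2 needs 406; the known cells sum to 306, so (2,2) = 100.
Column 4 must total 406; the given cells sum to 288, so (4,4) = 118.
The remaining cell in main diagonal is (3,3) = 406 − 303 = 103.
Row 2 needs 406; the known cells sum to 300, so (2,1) = 106.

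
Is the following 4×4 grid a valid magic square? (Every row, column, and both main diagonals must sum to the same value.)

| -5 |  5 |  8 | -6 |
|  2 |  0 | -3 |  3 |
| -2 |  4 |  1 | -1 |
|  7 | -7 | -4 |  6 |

Row 1: -5 + 5 + 8 + (-6) = 2.
Row 2: 2 + 0 + (-3) + 3 = 2.
Row 3: -2 + 4 + 1 + (-1) = 2.
Row 4: 7 + (-7) + (-4) + 6 = 2.
Column 1: -5 + 2 + (-2) + 7 = 2.
Column 2: 5 + 0 + 4 + (-7) = 2.
Column 3: 8 + (-3) + 1 + (-4) = 2.
Column 4: -6 + 3 + (-1) + 6 = 2.
Main diagonal: -5 + 0 + 1 + 6 = 2.
Anti-diagonal: -6 + (-3) + 4 + 7 = 2.
All lines sum to 2.

Yes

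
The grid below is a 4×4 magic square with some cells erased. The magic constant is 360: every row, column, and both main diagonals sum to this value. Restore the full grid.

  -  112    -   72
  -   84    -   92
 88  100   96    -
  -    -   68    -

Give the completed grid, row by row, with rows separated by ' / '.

60 112 116 72 / 104 84 80 92 / 88 100 96 76 / 108 64 68 120

Using row 3: 88 + 100 + 96 + ? → (3,4) = 360 − 284 = 76.
Column 2: 112 + 84 + 100 + ? = 360, so (4,2) = 64.
From column 4, 360 − (72 + 92 + 76) gives (4,4) = 120.
Main diagonal needs 360; the known cells sum to 300, so (1,1) = 60.
Using row 1: 60 + 112 + 72 + ? → (1,3) = 360 − 244 = 116.
Row 4 must total 360; the given cells sum to 252, so (4,1) = 108.
Using column 1: 60 + 88 + 108 + ? → (2,1) = 360 − 256 = 104.
The remaining cell in column 3 is (2,3) = 360 − 280 = 80.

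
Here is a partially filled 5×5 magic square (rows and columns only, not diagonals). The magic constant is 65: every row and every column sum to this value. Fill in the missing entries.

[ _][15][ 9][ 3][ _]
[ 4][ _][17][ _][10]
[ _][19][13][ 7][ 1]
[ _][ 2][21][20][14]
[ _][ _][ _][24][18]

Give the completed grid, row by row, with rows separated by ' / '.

16 15 9 3 22 / 4 23 17 11 10 / 25 19 13 7 1 / 8 2 21 20 14 / 12 6 5 24 18

Row 3: 19 + 13 + 7 + 1 + ? = 65, so (3,1) = 25.
Row 4 needs 65; the known cells sum to 57, so (4,1) = 8.
Column 3: 9 + 17 + 13 + 21 + ? = 65, so (5,3) = 5.
Column 4: 3 + 7 + 20 + 24 + ? = 65, so (2,4) = 11.
Column 5: 10 + 1 + 14 + 18 + ? = 65, so (1,5) = 22.
Row 1: 15 + 9 + 3 + 22 + ? = 65, so (1,1) = 16.
Using row 2: 4 + 17 + 11 + 10 + ? → (2,2) = 65 − 42 = 23.
From column 1, 65 − (16 + 4 + 25 + 8) gives (5,1) = 12.
Using column 2: 15 + 23 + 19 + 2 + ? → (5,2) = 65 − 59 = 6.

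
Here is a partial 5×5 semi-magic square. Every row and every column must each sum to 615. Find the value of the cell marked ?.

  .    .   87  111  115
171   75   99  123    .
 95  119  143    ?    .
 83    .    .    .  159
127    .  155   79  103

Using row 2: 171 + 75 + 99 + 123 + ? → (2,5) = 615 − 468 = 147.
Row 5 needs 615; the known cells sum to 464, so (5,2) = 151.
Using column 1: 171 + 95 + 83 + 127 + ? → (1,1) = 615 − 476 = 139.
The remaining cell in column 3 is (4,3) = 615 − 484 = 131.
Column 5: 115 + 147 + 159 + 103 + ? = 615, so (3,5) = 91.
Row 1 must total 615; the given cells sum to 452, so (1,2) = 163.
Using row 3: 95 + 119 + 143 + 91 + ? → (3,4) = 615 − 448 = 167.

167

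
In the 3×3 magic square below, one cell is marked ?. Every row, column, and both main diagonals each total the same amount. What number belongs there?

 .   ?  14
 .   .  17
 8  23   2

-1

Row 3 is complete and sums to 33; that is the magic constant.
Using anti-diagonal: 14 + 8 + ? → (2,2) = 33 − 22 = 11.
From row 2, 33 − (11 + 17) gives (2,1) = 5.
The remaining cell in column 1 is (1,1) = 33 − 13 = 20.
Column 2 needs 33; the known cells sum to 34, so (1,2) = -1.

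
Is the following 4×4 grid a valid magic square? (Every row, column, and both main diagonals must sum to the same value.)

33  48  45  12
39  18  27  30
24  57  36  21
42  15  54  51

Row 1: 33 + 48 + 45 + 12 = 138.
Row 2: 39 + 18 + 27 + 30 = 114.
Row 3: 24 + 57 + 36 + 21 = 138.
Row 4: 42 + 15 + 54 + 51 = 162.
Column 1: 33 + 39 + 24 + 42 = 138.
Column 2: 48 + 18 + 57 + 15 = 138.
Column 3: 45 + 27 + 36 + 54 = 162.
Column 4: 12 + 30 + 21 + 51 = 114.
Main diagonal: 33 + 18 + 36 + 51 = 138.
Anti-diagonal: 12 + 27 + 57 + 42 = 138.

No — column 1 sums to 138 but column 4 sums to 114.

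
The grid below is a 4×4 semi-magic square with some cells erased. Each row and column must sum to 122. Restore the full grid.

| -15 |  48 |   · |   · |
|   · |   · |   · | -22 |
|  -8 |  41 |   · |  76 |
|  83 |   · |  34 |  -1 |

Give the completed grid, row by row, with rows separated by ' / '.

The remaining cell in row 3 is (3,3) = 122 − 109 = 13.
Row 4 needs 122; the known cells sum to 116, so (4,2) = 6.
From column 1, 122 − (-15 + (-8) + 83) gives (2,1) = 62.
The remaining cell in column 2 is (2,2) = 122 − 95 = 27.
The remaining cell in column 4 is (1,4) = 122 − 53 = 69.
Using row 1: -15 + 48 + 69 + ? → (1,3) = 122 − 102 = 20.
Row 2 needs 122; the known cells sum to 67, so (2,3) = 55.

-15 48 20 69 / 62 27 55 -22 / -8 41 13 76 / 83 6 34 -1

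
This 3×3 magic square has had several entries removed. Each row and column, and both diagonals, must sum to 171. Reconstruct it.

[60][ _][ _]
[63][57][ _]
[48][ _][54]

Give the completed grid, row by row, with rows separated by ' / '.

60 45 66 / 63 57 51 / 48 69 54

Row 2 needs 171; the known cells sum to 120, so (2,3) = 51.
Row 3: 48 + 54 + ? = 171, so (3,2) = 69.
Column 2 must total 171; the given cells sum to 126, so (1,2) = 45.
From column 3, 171 − (51 + 54) gives (1,3) = 66.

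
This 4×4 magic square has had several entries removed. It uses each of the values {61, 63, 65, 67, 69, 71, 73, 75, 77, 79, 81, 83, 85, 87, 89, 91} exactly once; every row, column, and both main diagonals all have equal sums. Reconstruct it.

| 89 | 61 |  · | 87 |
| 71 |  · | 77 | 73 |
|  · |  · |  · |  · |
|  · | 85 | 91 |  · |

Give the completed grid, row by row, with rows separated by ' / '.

89 61 67 87 / 71 83 77 73 / 79 75 69 81 / 65 85 91 63

The 16 entries sum to 1216, so each line sums to 1216/4 = 304.
Row 1 needs 304; the known cells sum to 237, so (1,3) = 67.
From row 2, 304 − (71 + 77 + 73) gives (2,2) = 83.
The remaining cell in column 2 is (3,2) = 304 − 229 = 75.
From column 3, 304 − (67 + 77 + 91) gives (3,3) = 69.
Main diagonal must total 304; the given cells sum to 241, so (4,4) = 63.
Anti-diagonal needs 304; the known cells sum to 239, so (4,1) = 65.
From column 1, 304 − (89 + 71 + 65) gives (3,1) = 79.
Column 4: 87 + 73 + 63 + ? = 304, so (3,4) = 81.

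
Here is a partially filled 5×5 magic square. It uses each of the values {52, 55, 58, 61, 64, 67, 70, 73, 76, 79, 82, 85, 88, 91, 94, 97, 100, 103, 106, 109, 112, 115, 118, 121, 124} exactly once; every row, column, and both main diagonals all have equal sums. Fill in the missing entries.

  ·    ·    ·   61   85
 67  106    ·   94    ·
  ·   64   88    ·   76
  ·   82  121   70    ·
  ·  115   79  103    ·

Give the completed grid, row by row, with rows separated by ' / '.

124 73 97 61 85 / 67 106 55 94 118 / 100 64 88 112 76 / 58 82 121 70 109 / 91 115 79 103 52

The 25 entries sum to 2200, so each line sums to 2200/5 = 440.
Column 2 needs 440; the known cells sum to 367, so (1,2) = 73.
The remaining cell in column 4 is (3,4) = 440 − 328 = 112.
Using anti-diagonal: 85 + 94 + 88 + 82 + ? → (5,1) = 440 − 349 = 91.
Row 3: 64 + 88 + 112 + 76 + ? = 440, so (3,1) = 100.
From row 5, 440 − (91 + 115 + 79 + 103) gives (5,5) = 52.
Main diagonal needs 440; the known cells sum to 316, so (1,1) = 124.
Row 1 needs 440; the known cells sum to 343, so (1,3) = 97.
Column 1 needs 440; the known cells sum to 382, so (4,1) = 58.
Using column 3: 97 + 88 + 121 + 79 + ? → (2,3) = 440 − 385 = 55.
From row 2, 440 − (67 + 106 + 55 + 94) gives (2,5) = 118.
Row 4 must total 440; the given cells sum to 331, so (4,5) = 109.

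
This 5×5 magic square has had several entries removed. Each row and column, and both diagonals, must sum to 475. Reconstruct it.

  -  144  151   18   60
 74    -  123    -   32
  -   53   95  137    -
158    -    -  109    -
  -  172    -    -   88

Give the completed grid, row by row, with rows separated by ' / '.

102 144 151 18 60 / 74 81 123 165 32 / 11 53 95 137 179 / 158 25 67 109 116 / 130 172 39 46 88

Row 1 needs 475; the known cells sum to 373, so (1,1) = 102.
Main diagonal must total 475; the given cells sum to 394, so (2,2) = 81.
Row 2 must total 475; the given cells sum to 310, so (2,4) = 165.
The remaining cell in column 2 is (4,2) = 475 − 450 = 25.
Column 4 needs 475; the known cells sum to 429, so (5,4) = 46.
Anti-diagonal needs 475; the known cells sum to 345, so (5,1) = 130.
Row 5: 130 + 172 + 46 + 88 + ? = 475, so (5,3) = 39.
Column 1 must total 475; the given cells sum to 464, so (3,1) = 11.
Column 3: 151 + 123 + 95 + 39 + ? = 475, so (4,3) = 67.
Row 3: 11 + 53 + 95 + 137 + ? = 475, so (3,5) = 179.
Row 4 must total 475; the given cells sum to 359, so (4,5) = 116.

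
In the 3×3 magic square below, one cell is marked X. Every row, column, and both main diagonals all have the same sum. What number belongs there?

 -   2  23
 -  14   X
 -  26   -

8

Column 2 is complete and sums to 42; that is the magic constant.
From row 1, 42 − (2 + 23) gives (1,1) = 17.
Main diagonal must total 42; the given cells sum to 31, so (3,3) = 11.
Anti-diagonal needs 42; the known cells sum to 37, so (3,1) = 5.
Column 1: 17 + 5 + ? = 42, so (2,1) = 20.
Column 3 must total 42; the given cells sum to 34, so (2,3) = 8.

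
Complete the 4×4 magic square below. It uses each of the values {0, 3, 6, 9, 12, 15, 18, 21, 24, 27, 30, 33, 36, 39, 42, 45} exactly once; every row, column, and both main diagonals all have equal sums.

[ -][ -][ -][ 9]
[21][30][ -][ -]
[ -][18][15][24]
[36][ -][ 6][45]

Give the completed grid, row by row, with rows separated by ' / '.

0 39 42 9 / 21 30 27 12 / 33 18 15 24 / 36 3 6 45

The 16 entries sum to 360, so each line sums to 360/4 = 90.
Using row 3: 18 + 15 + 24 + ? → (3,1) = 90 − 57 = 33.
Row 4 must total 90; the given cells sum to 87, so (4,2) = 3.
The remaining cell in column 1 is (1,1) = 90 − 90 = 0.
Column 2 must total 90; the given cells sum to 51, so (1,2) = 39.
Using column 4: 9 + 24 + 45 + ? → (2,4) = 90 − 78 = 12.
The remaining cell in anti-diagonal is (2,3) = 90 − 63 = 27.
The remaining cell in row 1 is (1,3) = 90 − 48 = 42.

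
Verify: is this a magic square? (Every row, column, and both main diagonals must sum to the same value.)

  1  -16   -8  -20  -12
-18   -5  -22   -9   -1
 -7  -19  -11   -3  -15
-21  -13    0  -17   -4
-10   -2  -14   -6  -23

Yes

Row 1: 1 + (-16) + (-8) + (-20) + (-12) = -55.
Row 2: -18 + (-5) + (-22) + (-9) + (-1) = -55.
Row 3: -7 + (-19) + (-11) + (-3) + (-15) = -55.
Row 4: -21 + (-13) + 0 + (-17) + (-4) = -55.
Row 5: -10 + (-2) + (-14) + (-6) + (-23) = -55.
Column 1: 1 + (-18) + (-7) + (-21) + (-10) = -55.
Column 2: -16 + (-5) + (-19) + (-13) + (-2) = -55.
Column 3: -8 + (-22) + (-11) + 0 + (-14) = -55.
Column 4: -20 + (-9) + (-3) + (-17) + (-6) = -55.
Column 5: -12 + (-1) + (-15) + (-4) + (-23) = -55.
Main diagonal: 1 + (-5) + (-11) + (-17) + (-23) = -55.
Anti-diagonal: -12 + (-9) + (-11) + (-13) + (-10) = -55.
All lines sum to -55.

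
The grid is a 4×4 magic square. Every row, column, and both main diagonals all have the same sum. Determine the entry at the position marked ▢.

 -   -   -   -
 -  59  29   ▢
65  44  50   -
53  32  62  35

Row 4 is complete and sums to 182; that is the magic constant.
Using row 3: 65 + 44 + 50 + ? → (3,4) = 182 − 159 = 23.
Column 2: 59 + 44 + 32 + ? = 182, so (1,2) = 47.
Column 3 needs 182; the known cells sum to 141, so (1,3) = 41.
The remaining cell in main diagonal is (1,1) = 182 − 144 = 38.
Anti-diagonal must total 182; the given cells sum to 126, so (1,4) = 56.
Column 1 must total 182; the given cells sum to 156, so (2,1) = 26.
Column 4 must total 182; the given cells sum to 114, so (2,4) = 68.

68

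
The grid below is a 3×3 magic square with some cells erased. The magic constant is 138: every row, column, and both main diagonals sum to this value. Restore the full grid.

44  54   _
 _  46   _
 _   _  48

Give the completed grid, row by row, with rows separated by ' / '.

44 54 40 / 42 46 50 / 52 38 48

Row 1 needs 138; the known cells sum to 98, so (1,3) = 40.
Column 2: 54 + 46 + ? = 138, so (3,2) = 38.
Column 3 must total 138; the given cells sum to 88, so (2,3) = 50.
Using anti-diagonal: 40 + 46 + ? → (3,1) = 138 − 86 = 52.
Using row 2: 46 + 50 + ? → (2,1) = 138 − 96 = 42.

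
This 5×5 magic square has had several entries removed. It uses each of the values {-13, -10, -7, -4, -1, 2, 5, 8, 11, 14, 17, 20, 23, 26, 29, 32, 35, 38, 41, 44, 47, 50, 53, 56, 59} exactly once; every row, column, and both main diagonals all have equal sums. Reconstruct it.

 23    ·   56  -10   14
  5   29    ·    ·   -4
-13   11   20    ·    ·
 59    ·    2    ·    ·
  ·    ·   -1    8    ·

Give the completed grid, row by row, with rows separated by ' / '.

23 32 56 -10 14 / 5 29 38 47 -4 / -13 11 20 44 53 / 59 -7 2 26 35 / 41 50 -1 8 17

The 25 entries sum to 575, so each line sums to 575/5 = 115.
Using row 1: 23 + 56 + (-10) + 14 + ? → (1,2) = 115 − 83 = 32.
Column 1 needs 115; the known cells sum to 74, so (5,1) = 41.
Column 3 must total 115; the given cells sum to 77, so (2,3) = 38.
From row 2, 115 − (5 + 29 + 38 + (-4)) gives (2,4) = 47.
The remaining cell in anti-diagonal is (4,2) = 115 − 122 = -7.
The remaining cell in column 2 is (5,2) = 115 − 65 = 50.
Row 5: 41 + 50 + (-1) + 8 + ? = 115, so (5,5) = 17.
Main diagonal needs 115; the known cells sum to 89, so (4,4) = 26.
Row 4 needs 115; the known cells sum to 80, so (4,5) = 35.
The remaining cell in column 4 is (3,4) = 115 − 71 = 44.
Column 5 needs 115; the known cells sum to 62, so (3,5) = 53.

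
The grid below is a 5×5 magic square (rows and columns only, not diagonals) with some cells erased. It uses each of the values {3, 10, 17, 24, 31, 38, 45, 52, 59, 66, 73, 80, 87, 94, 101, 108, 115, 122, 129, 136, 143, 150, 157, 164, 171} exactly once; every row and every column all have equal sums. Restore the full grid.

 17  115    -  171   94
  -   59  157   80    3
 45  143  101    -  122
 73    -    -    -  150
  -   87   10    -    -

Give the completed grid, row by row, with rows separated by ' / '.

17 115 38 171 94 / 136 59 157 80 3 / 45 143 101 24 122 / 73 31 129 52 150 / 164 87 10 108 66

The 25 entries sum to 2175, so each line sums to 2175/5 = 435.
Row 1 must total 435; the given cells sum to 397, so (1,3) = 38.
Using row 2: 59 + 157 + 80 + 3 + ? → (2,1) = 435 − 299 = 136.
Row 3 needs 435; the known cells sum to 411, so (3,4) = 24.
Column 1 needs 435; the known cells sum to 271, so (5,1) = 164.
From column 2, 435 − (115 + 59 + 143 + 87) gives (4,2) = 31.
The remaining cell in column 3 is (4,3) = 435 − 306 = 129.
Using column 5: 94 + 3 + 122 + 150 + ? → (5,5) = 435 − 369 = 66.
Using row 4: 73 + 31 + 129 + 150 + ? → (4,4) = 435 − 383 = 52.
Row 5: 164 + 87 + 10 + 66 + ? = 435, so (5,4) = 108.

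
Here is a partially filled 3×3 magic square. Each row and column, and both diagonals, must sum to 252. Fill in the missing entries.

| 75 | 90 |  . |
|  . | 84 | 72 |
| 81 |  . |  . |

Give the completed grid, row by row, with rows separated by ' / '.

75 90 87 / 96 84 72 / 81 78 93

Row 1 needs 252; the known cells sum to 165, so (1,3) = 87.
Row 2 must total 252; the given cells sum to 156, so (2,1) = 96.
The remaining cell in column 2 is (3,2) = 252 − 174 = 78.
Using column 3: 87 + 72 + ? → (3,3) = 252 − 159 = 93.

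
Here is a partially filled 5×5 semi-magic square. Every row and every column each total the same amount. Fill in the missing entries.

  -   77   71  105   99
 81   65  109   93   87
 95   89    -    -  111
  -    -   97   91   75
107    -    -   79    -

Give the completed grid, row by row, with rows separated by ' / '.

Row 2 is already complete: 81 + 65 + 109 + 93 + 87 = 435, so that is the magic constant.
Row 1 needs 435; the known cells sum to 352, so (1,1) = 83.
Using column 1: 83 + 81 + 95 + 107 + ? → (4,1) = 435 − 366 = 69.
Column 4 needs 435; the known cells sum to 368, so (3,4) = 67.
From column 5, 435 − (99 + 87 + 111 + 75) gives (5,5) = 63.
Row 3 needs 435; the known cells sum to 362, so (3,3) = 73.
The remaining cell in row 4 is (4,2) = 435 − 332 = 103.
Using column 2: 77 + 65 + 89 + 103 + ? → (5,2) = 435 − 334 = 101.
Column 3 needs 435; the known cells sum to 350, so (5,3) = 85.

83 77 71 105 99 / 81 65 109 93 87 / 95 89 73 67 111 / 69 103 97 91 75 / 107 101 85 79 63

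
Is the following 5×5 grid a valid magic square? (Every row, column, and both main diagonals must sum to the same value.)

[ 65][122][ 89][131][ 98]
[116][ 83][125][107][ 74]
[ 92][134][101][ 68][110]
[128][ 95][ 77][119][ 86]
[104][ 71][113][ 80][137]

Row 1: 65 + 122 + 89 + 131 + 98 = 505.
Row 2: 116 + 83 + 125 + 107 + 74 = 505.
Row 3: 92 + 134 + 101 + 68 + 110 = 505.
Row 4: 128 + 95 + 77 + 119 + 86 = 505.
Row 5: 104 + 71 + 113 + 80 + 137 = 505.
Column 1: 65 + 116 + 92 + 128 + 104 = 505.
Column 2: 122 + 83 + 134 + 95 + 71 = 505.
Column 3: 89 + 125 + 101 + 77 + 113 = 505.
Column 4: 131 + 107 + 68 + 119 + 80 = 505.
Column 5: 98 + 74 + 110 + 86 + 137 = 505.
Main diagonal: 65 + 83 + 101 + 119 + 137 = 505.
Anti-diagonal: 98 + 107 + 101 + 95 + 104 = 505.
All lines sum to 505.

Yes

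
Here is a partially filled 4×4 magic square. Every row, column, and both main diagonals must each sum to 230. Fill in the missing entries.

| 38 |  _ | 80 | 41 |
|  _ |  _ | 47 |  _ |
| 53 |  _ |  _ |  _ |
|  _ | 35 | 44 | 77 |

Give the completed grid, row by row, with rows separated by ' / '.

From row 1, 230 − (38 + 80 + 41) gives (1,2) = 71.
From row 4, 230 − (35 + 44 + 77) gives (4,1) = 74.
From column 1, 230 − (38 + 53 + 74) gives (2,1) = 65.
From column 3, 230 − (80 + 47 + 44) gives (3,3) = 59.
Main diagonal needs 230; the known cells sum to 174, so (2,2) = 56.
Anti-diagonal must total 230; the given cells sum to 162, so (3,2) = 68.
From row 2, 230 − (65 + 56 + 47) gives (2,4) = 62.
Row 3 must total 230; the given cells sum to 180, so (3,4) = 50.

38 71 80 41 / 65 56 47 62 / 53 68 59 50 / 74 35 44 77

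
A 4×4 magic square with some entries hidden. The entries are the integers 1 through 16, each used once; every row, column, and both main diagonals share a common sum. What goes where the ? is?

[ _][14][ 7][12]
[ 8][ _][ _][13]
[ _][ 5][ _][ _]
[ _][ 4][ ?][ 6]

9

The entries are 1 through 16, which sum to 136, so each line sums to 136/4 = 34.
The remaining cell in row 1 is (1,1) = 34 − 33 = 1.
Column 2 must total 34; the given cells sum to 23, so (2,2) = 11.
The remaining cell in column 4 is (3,4) = 34 − 31 = 3.
Using main diagonal: 1 + 11 + 6 + ? → (3,3) = 34 − 18 = 16.
Row 2 needs 34; the known cells sum to 32, so (2,3) = 2.
Row 3 must total 34; the given cells sum to 24, so (3,1) = 10.
From column 1, 34 − (1 + 8 + 10) gives (4,1) = 15.
From column 3, 34 − (7 + 2 + 16) gives (4,3) = 9.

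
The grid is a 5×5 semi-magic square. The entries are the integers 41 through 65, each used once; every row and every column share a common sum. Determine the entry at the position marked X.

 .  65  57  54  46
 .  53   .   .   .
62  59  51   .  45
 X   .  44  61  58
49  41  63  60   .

55

The entries are 41 through 65, which sum to 1325, so each line sums to 1325/5 = 265.
From row 1, 265 − (65 + 57 + 54 + 46) gives (1,1) = 43.
Row 3 must total 265; the given cells sum to 217, so (3,4) = 48.
From row 5, 265 − (49 + 41 + 63 + 60) gives (5,5) = 52.
The remaining cell in column 2 is (4,2) = 265 − 218 = 47.
From column 3, 265 − (57 + 51 + 44 + 63) gives (2,3) = 50.
The remaining cell in column 4 is (2,4) = 265 − 223 = 42.
From column 5, 265 − (46 + 45 + 58 + 52) gives (2,5) = 64.
Using row 2: 53 + 50 + 42 + 64 + ? → (2,1) = 265 − 209 = 56.
Row 4: 47 + 44 + 61 + 58 + ? = 265, so (4,1) = 55.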